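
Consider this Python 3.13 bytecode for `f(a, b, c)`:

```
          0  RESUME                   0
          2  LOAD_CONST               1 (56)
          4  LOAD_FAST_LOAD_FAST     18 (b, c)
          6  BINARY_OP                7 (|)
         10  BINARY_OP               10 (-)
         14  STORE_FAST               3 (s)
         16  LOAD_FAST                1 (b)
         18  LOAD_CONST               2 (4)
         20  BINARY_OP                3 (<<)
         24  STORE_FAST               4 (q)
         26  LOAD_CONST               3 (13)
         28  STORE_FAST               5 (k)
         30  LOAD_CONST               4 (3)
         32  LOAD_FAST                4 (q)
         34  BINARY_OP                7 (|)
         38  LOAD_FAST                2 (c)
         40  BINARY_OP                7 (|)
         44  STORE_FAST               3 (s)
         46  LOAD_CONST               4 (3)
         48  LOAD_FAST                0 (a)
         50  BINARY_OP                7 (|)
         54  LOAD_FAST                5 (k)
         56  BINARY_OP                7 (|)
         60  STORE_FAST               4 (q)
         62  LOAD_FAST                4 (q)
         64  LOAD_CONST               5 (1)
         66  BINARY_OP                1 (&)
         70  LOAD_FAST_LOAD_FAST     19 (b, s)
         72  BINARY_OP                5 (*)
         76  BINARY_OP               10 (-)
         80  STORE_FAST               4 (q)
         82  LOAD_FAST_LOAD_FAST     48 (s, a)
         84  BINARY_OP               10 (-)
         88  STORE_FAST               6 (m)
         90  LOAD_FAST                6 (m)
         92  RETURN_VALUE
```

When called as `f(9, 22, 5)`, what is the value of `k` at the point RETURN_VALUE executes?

LOAD_CONST → push 56. Stack: [56]
LOAD_FAST_LOAD_FAST b,c → push 22,5. Stack: [56, 22, 5]
BINARY_OP | → 22 | 5 = 23. Stack: [56, 23]
BINARY_OP - → 56 - 23 = 33. Stack: [33]
STORE_FAST s → s=33. Stack: []
LOAD_FAST b → push 22. Stack: [22]
LOAD_CONST → push 4. Stack: [22, 4]
BINARY_OP << → 22 << 4 = 352. Stack: [352]
STORE_FAST q → q=352. Stack: []
LOAD_CONST → push 13. Stack: [13]
STORE_FAST k → k=13. Stack: []
LOAD_CONST → push 3. Stack: [3]
LOAD_FAST q → push 352. Stack: [3, 352]
BINARY_OP | → 3 | 352 = 355. Stack: [355]
LOAD_FAST c → push 5. Stack: [355, 5]
BINARY_OP | → 355 | 5 = 359. Stack: [359]
STORE_FAST s → s=359. Stack: []
LOAD_CONST → push 3. Stack: [3]
LOAD_FAST a → push 9. Stack: [3, 9]
BINARY_OP | → 3 | 9 = 11. Stack: [11]
LOAD_FAST k → push 13. Stack: [11, 13]
BINARY_OP | → 11 | 13 = 15. Stack: [15]
STORE_FAST q → q=15. Stack: []
LOAD_FAST q → push 15. Stack: [15]
LOAD_CONST → push 1. Stack: [15, 1]
BINARY_OP & → 15 & 1 = 1. Stack: [1]
LOAD_FAST_LOAD_FAST b,s → push 22,359. Stack: [1, 22, 359]
BINARY_OP * → 22 * 359 = 7898. Stack: [1, 7898]
BINARY_OP - → 1 - 7898 = -7897. Stack: [-7897]
STORE_FAST q → q=-7897. Stack: []
LOAD_FAST_LOAD_FAST s,a → push 359,9. Stack: [359, 9]
BINARY_OP - → 359 - 9 = 350. Stack: [350]
STORE_FAST m → m=350. Stack: []
LOAD_FAST m → push 350. Stack: [350]
RETURN_VALUE → return 350.

13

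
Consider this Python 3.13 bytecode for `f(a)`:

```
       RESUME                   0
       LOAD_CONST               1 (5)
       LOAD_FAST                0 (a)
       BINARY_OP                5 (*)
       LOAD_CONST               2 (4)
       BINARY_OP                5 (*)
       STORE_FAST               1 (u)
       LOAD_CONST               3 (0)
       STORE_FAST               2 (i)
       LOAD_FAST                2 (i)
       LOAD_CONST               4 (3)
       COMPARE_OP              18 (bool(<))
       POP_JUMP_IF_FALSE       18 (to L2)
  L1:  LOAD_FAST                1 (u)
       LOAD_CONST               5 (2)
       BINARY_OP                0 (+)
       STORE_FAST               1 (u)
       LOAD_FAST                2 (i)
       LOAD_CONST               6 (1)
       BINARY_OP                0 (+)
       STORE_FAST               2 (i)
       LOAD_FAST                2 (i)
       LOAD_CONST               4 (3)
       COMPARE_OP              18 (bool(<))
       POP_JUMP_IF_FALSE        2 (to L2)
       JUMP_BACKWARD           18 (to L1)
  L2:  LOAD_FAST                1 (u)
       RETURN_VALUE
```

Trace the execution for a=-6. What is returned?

LOAD_CONST → push 5. Stack: [5]
LOAD_FAST a → push -6. Stack: [5, -6]
BINARY_OP * → 5 * -6 = -30. Stack: [-30]
LOAD_CONST → push 4. Stack: [-30, 4]
BINARY_OP * → -30 * 4 = -120. Stack: [-120]
STORE_FAST u → u=-120. Stack: []
LOAD_CONST → push 0. Stack: [0]
STORE_FAST i → i=0. Stack: []
LOAD_FAST i → push 0. Stack: [0]
LOAD_CONST → push 3. Stack: [0, 3]
COMPARE_OP bool(<) → 0 vs 3 = True. Stack: [True]
POP_JUMP_IF_FALSE → pop True; no jump. Stack: []
LOAD_FAST u → push -120. Stack: [-120]
LOAD_CONST → push 2. Stack: [-120, 2]
BINARY_OP + → -120 + 2 = -118. Stack: [-118]
STORE_FAST u → u=-118. Stack: []
LOAD_FAST i → push 0. Stack: [0]
LOAD_CONST → push 1. Stack: [0, 1]
BINARY_OP + → 0 + 1 = 1. Stack: [1]
STORE_FAST i → i=1. Stack: []
LOAD_FAST i → push 1. Stack: [1]
LOAD_CONST → push 3. Stack: [1, 3]
COMPARE_OP bool(<) → 1 vs 3 = True. Stack: [True]
POP_JUMP_IF_FALSE → pop True; no jump. Stack: []
LOAD_FAST u → push -118. Stack: [-118]
LOAD_CONST → push 2. Stack: [-118, 2]
BINARY_OP + → -118 + 2 = -116. Stack: [-116]
STORE_FAST u → u=-116. Stack: []
LOAD_FAST i → push 1. Stack: [1]
LOAD_CONST → push 1. Stack: [1, 1]
BINARY_OP + → 1 + 1 = 2. Stack: [2]
STORE_FAST i → i=2. Stack: []
LOAD_FAST i → push 2. Stack: [2]
LOAD_CONST → push 3. Stack: [2, 3]
COMPARE_OP bool(<) → 2 vs 3 = True. Stack: [True]
POP_JUMP_IF_FALSE → pop True; no jump. Stack: []
LOAD_FAST u → push -116. Stack: [-116]
LOAD_CONST → push 2. Stack: [-116, 2]
BINARY_OP + → -116 + 2 = -114. Stack: [-114]
STORE_FAST u → u=-114. Stack: []
LOAD_FAST i → push 2. Stack: [2]
LOAD_CONST → push 1. Stack: [2, 1]
BINARY_OP + → 2 + 1 = 3. Stack: [3]
STORE_FAST i → i=3. Stack: []
LOAD_FAST i → push 3. Stack: [3]
LOAD_CONST → push 3. Stack: [3, 3]
COMPARE_OP bool(<) → 3 vs 3 = False. Stack: [False]
POP_JUMP_IF_FALSE → pop False; jump. Stack: []
LOAD_FAST u → push -114. Stack: [-114]
RETURN_VALUE → return -114.

-114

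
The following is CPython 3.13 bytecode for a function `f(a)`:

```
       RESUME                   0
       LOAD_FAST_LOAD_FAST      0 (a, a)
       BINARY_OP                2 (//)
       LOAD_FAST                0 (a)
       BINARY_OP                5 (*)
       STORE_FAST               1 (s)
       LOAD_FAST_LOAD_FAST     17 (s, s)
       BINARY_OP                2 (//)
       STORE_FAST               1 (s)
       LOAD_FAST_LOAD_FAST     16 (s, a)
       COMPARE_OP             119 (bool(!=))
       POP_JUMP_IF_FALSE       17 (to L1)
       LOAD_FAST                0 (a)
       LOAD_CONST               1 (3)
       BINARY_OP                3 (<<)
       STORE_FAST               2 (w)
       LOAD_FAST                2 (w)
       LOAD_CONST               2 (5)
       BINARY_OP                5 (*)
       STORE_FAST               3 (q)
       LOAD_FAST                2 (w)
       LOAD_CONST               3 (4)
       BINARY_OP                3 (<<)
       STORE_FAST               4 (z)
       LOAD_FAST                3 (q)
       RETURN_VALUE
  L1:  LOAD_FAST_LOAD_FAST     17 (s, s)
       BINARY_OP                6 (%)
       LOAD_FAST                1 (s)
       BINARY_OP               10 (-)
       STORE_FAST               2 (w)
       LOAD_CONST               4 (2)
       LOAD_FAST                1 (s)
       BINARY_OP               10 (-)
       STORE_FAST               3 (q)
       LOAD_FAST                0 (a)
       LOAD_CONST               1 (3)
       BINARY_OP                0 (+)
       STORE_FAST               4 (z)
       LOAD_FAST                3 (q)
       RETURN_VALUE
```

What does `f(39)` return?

1560

LOAD_FAST_LOAD_FAST a,a → push 39,39. Stack: [39, 39]
BINARY_OP // → 39 // 39 = 1. Stack: [1]
LOAD_FAST a → push 39. Stack: [1, 39]
BINARY_OP * → 1 * 39 = 39. Stack: [39]
STORE_FAST s → s=39. Stack: []
LOAD_FAST_LOAD_FAST s,s → push 39,39. Stack: [39, 39]
BINARY_OP // → 39 // 39 = 1. Stack: [1]
STORE_FAST s → s=1. Stack: []
LOAD_FAST_LOAD_FAST s,a → push 1,39. Stack: [1, 39]
COMPARE_OP bool(!=) → 1 vs 39 = True. Stack: [True]
POP_JUMP_IF_FALSE → pop True; no jump. Stack: []
LOAD_FAST a → push 39. Stack: [39]
LOAD_CONST → push 3. Stack: [39, 3]
BINARY_OP << → 39 << 3 = 312. Stack: [312]
STORE_FAST w → w=312. Stack: []
LOAD_FAST w → push 312. Stack: [312]
LOAD_CONST → push 5. Stack: [312, 5]
BINARY_OP * → 312 * 5 = 1560. Stack: [1560]
STORE_FAST q → q=1560. Stack: []
LOAD_FAST w → push 312. Stack: [312]
LOAD_CONST → push 4. Stack: [312, 4]
BINARY_OP << → 312 << 4 = 4992. Stack: [4992]
STORE_FAST z → z=4992. Stack: []
LOAD_FAST q → push 1560. Stack: [1560]
RETURN_VALUE → return 1560.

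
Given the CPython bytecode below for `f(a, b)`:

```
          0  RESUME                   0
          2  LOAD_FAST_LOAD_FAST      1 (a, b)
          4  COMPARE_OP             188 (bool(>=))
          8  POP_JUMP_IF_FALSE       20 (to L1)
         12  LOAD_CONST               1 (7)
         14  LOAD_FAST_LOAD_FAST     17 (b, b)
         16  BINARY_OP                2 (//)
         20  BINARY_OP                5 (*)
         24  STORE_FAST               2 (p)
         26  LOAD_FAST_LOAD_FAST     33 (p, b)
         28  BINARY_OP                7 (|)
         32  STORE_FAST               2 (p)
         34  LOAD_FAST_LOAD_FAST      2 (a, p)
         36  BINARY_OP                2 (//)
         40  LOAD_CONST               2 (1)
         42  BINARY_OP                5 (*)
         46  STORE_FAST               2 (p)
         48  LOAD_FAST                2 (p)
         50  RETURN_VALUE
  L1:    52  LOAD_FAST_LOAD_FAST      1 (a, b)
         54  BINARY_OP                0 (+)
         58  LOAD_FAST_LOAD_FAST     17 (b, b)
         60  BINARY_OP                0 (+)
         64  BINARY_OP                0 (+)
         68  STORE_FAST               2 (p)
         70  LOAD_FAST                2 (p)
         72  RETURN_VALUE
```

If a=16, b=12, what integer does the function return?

LOAD_FAST_LOAD_FAST a,b → push 16,12. Stack: [16, 12]
COMPARE_OP bool(>=) → 16 vs 12 = True. Stack: [True]
POP_JUMP_IF_FALSE → pop True; no jump. Stack: []
LOAD_CONST → push 7. Stack: [7]
LOAD_FAST_LOAD_FAST b,b → push 12,12. Stack: [7, 12, 12]
BINARY_OP // → 12 // 12 = 1. Stack: [7, 1]
BINARY_OP * → 7 * 1 = 7. Stack: [7]
STORE_FAST p → p=7. Stack: []
LOAD_FAST_LOAD_FAST p,b → push 7,12. Stack: [7, 12]
BINARY_OP | → 7 | 12 = 15. Stack: [15]
STORE_FAST p → p=15. Stack: []
LOAD_FAST_LOAD_FAST a,p → push 16,15. Stack: [16, 15]
BINARY_OP // → 16 // 15 = 1. Stack: [1]
LOAD_CONST → push 1. Stack: [1, 1]
BINARY_OP * → 1 * 1 = 1. Stack: [1]
STORE_FAST p → p=1. Stack: []
LOAD_FAST p → push 1. Stack: [1]
RETURN_VALUE → return 1.

1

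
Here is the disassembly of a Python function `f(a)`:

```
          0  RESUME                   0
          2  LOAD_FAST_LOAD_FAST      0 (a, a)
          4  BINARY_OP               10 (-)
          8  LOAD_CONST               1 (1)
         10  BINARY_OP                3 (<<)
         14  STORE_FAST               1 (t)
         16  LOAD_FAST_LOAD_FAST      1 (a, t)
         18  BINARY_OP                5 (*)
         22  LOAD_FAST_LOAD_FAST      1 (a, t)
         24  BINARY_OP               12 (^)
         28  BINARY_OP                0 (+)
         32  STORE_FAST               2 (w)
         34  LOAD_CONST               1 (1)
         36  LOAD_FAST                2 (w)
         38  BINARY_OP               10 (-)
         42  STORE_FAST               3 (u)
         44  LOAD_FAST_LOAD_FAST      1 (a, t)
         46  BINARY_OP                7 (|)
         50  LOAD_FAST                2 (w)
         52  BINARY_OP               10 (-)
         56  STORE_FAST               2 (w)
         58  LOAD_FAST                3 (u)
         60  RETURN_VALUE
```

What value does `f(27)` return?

LOAD_FAST_LOAD_FAST a,a → push 27,27. Stack: [27, 27]
BINARY_OP - → 27 - 27 = 0. Stack: [0]
LOAD_CONST → push 1. Stack: [0, 1]
BINARY_OP << → 0 << 1 = 0. Stack: [0]
STORE_FAST t → t=0. Stack: []
LOAD_FAST_LOAD_FAST a,t → push 27,0. Stack: [27, 0]
BINARY_OP * → 27 * 0 = 0. Stack: [0]
LOAD_FAST_LOAD_FAST a,t → push 27,0. Stack: [0, 27, 0]
BINARY_OP ^ → 27 ^ 0 = 27. Stack: [0, 27]
BINARY_OP + → 0 + 27 = 27. Stack: [27]
STORE_FAST w → w=27. Stack: []
LOAD_CONST → push 1. Stack: [1]
LOAD_FAST w → push 27. Stack: [1, 27]
BINARY_OP - → 1 - 27 = -26. Stack: [-26]
STORE_FAST u → u=-26. Stack: []
LOAD_FAST_LOAD_FAST a,t → push 27,0. Stack: [27, 0]
BINARY_OP | → 27 | 0 = 27. Stack: [27]
LOAD_FAST w → push 27. Stack: [27, 27]
BINARY_OP - → 27 - 27 = 0. Stack: [0]
STORE_FAST w → w=0. Stack: []
LOAD_FAST u → push -26. Stack: [-26]
RETURN_VALUE → return -26.

-26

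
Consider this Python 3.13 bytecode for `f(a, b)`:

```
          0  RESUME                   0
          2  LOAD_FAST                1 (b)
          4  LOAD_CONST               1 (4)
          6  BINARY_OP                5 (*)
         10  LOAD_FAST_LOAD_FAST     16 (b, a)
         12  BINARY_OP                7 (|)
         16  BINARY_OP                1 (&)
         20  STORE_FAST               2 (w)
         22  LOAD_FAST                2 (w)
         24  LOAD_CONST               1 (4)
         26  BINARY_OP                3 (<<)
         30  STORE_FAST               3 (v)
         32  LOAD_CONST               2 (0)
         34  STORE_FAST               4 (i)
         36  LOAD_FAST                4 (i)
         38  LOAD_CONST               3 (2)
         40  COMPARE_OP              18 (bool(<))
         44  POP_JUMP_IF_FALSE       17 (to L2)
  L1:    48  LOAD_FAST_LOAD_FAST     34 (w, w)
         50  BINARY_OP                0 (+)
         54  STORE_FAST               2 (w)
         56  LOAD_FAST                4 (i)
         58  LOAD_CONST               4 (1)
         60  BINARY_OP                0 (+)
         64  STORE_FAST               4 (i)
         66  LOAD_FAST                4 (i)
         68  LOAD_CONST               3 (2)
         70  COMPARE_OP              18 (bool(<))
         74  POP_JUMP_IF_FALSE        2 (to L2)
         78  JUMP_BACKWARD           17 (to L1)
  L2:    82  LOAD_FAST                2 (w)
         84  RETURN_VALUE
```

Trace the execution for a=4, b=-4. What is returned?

-64

LOAD_FAST b → push -4. Stack: [-4]
LOAD_CONST → push 4. Stack: [-4, 4]
BINARY_OP * → -4 * 4 = -16. Stack: [-16]
LOAD_FAST_LOAD_FAST b,a → push -4,4. Stack: [-16, -4, 4]
BINARY_OP | → -4 | 4 = -4. Stack: [-16, -4]
BINARY_OP & → -16 & -4 = -16. Stack: [-16]
STORE_FAST w → w=-16. Stack: []
LOAD_FAST w → push -16. Stack: [-16]
LOAD_CONST → push 4. Stack: [-16, 4]
BINARY_OP << → -16 << 4 = -256. Stack: [-256]
STORE_FAST v → v=-256. Stack: []
LOAD_CONST → push 0. Stack: [0]
STORE_FAST i → i=0. Stack: []
LOAD_FAST i → push 0. Stack: [0]
LOAD_CONST → push 2. Stack: [0, 2]
COMPARE_OP bool(<) → 0 vs 2 = True. Stack: [True]
POP_JUMP_IF_FALSE → pop True; no jump. Stack: []
LOAD_FAST_LOAD_FAST w,w → push -16,-16. Stack: [-16, -16]
BINARY_OP + → -16 + -16 = -32. Stack: [-32]
STORE_FAST w → w=-32. Stack: []
LOAD_FAST i → push 0. Stack: [0]
LOAD_CONST → push 1. Stack: [0, 1]
BINARY_OP + → 0 + 1 = 1. Stack: [1]
STORE_FAST i → i=1. Stack: []
LOAD_FAST i → push 1. Stack: [1]
LOAD_CONST → push 2. Stack: [1, 2]
COMPARE_OP bool(<) → 1 vs 2 = True. Stack: [True]
POP_JUMP_IF_FALSE → pop True; no jump. Stack: []
LOAD_FAST_LOAD_FAST w,w → push -32,-32. Stack: [-32, -32]
BINARY_OP + → -32 + -32 = -64. Stack: [-64]
STORE_FAST w → w=-64. Stack: []
LOAD_FAST i → push 1. Stack: [1]
LOAD_CONST → push 1. Stack: [1, 1]
BINARY_OP + → 1 + 1 = 2. Stack: [2]
STORE_FAST i → i=2. Stack: []
LOAD_FAST i → push 2. Stack: [2]
LOAD_CONST → push 2. Stack: [2, 2]
COMPARE_OP bool(<) → 2 vs 2 = False. Stack: [False]
POP_JUMP_IF_FALSE → pop False; jump. Stack: []
LOAD_FAST w → push -64. Stack: [-64]
RETURN_VALUE → return -64.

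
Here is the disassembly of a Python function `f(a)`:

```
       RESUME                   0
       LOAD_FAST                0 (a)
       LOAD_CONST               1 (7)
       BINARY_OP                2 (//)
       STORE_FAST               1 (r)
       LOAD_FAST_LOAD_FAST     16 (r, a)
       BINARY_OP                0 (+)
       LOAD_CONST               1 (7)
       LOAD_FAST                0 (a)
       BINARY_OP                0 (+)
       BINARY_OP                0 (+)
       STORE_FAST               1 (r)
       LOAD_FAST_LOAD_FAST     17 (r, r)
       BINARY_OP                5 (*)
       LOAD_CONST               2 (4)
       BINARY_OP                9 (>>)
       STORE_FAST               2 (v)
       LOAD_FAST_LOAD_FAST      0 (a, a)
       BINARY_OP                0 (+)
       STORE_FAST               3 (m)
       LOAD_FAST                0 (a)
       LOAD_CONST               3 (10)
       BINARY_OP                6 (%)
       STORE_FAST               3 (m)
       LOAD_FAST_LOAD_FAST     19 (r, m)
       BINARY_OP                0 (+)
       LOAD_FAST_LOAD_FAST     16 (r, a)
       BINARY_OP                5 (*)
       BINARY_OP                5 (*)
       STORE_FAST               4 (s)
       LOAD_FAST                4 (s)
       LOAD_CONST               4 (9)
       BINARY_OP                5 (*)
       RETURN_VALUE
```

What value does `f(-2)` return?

LOAD_FAST a → push -2. Stack: [-2]
LOAD_CONST → push 7. Stack: [-2, 7]
BINARY_OP // → -2 // 7 = -1. Stack: [-1]
STORE_FAST r → r=-1. Stack: []
LOAD_FAST_LOAD_FAST r,a → push -1,-2. Stack: [-1, -2]
BINARY_OP + → -1 + -2 = -3. Stack: [-3]
LOAD_CONST → push 7. Stack: [-3, 7]
LOAD_FAST a → push -2. Stack: [-3, 7, -2]
BINARY_OP + → 7 + -2 = 5. Stack: [-3, 5]
BINARY_OP + → -3 + 5 = 2. Stack: [2]
STORE_FAST r → r=2. Stack: []
LOAD_FAST_LOAD_FAST r,r → push 2,2. Stack: [2, 2]
BINARY_OP * → 2 * 2 = 4. Stack: [4]
LOAD_CONST → push 4. Stack: [4, 4]
BINARY_OP >> → 4 >> 4 = 0. Stack: [0]
STORE_FAST v → v=0. Stack: []
LOAD_FAST_LOAD_FAST a,a → push -2,-2. Stack: [-2, -2]
BINARY_OP + → -2 + -2 = -4. Stack: [-4]
STORE_FAST m → m=-4. Stack: []
LOAD_FAST a → push -2. Stack: [-2]
LOAD_CONST → push 10. Stack: [-2, 10]
BINARY_OP % → -2 % 10 = 8. Stack: [8]
STORE_FAST m → m=8. Stack: []
LOAD_FAST_LOAD_FAST r,m → push 2,8. Stack: [2, 8]
BINARY_OP + → 2 + 8 = 10. Stack: [10]
LOAD_FAST_LOAD_FAST r,a → push 2,-2. Stack: [10, 2, -2]
BINARY_OP * → 2 * -2 = -4. Stack: [10, -4]
BINARY_OP * → 10 * -4 = -40. Stack: [-40]
STORE_FAST s → s=-40. Stack: []
LOAD_FAST s → push -40. Stack: [-40]
LOAD_CONST → push 9. Stack: [-40, 9]
BINARY_OP * → -40 * 9 = -360. Stack: [-360]
RETURN_VALUE → return -360.

-360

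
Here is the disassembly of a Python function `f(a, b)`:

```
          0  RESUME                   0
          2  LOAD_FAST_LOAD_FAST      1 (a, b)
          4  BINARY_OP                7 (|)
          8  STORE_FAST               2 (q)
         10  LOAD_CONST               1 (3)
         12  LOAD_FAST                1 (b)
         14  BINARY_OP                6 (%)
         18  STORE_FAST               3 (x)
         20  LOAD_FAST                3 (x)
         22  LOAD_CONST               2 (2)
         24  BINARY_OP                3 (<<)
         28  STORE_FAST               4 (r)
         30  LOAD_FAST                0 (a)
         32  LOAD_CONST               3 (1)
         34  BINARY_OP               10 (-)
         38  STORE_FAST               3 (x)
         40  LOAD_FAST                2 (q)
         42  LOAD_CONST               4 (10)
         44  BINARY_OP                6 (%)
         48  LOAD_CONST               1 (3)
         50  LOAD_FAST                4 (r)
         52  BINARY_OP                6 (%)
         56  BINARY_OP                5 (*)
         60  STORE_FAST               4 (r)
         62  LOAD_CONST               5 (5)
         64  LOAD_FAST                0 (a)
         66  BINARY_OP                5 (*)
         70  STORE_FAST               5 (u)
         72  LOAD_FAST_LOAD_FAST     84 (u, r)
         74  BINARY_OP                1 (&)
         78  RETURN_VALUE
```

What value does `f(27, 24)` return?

LOAD_FAST_LOAD_FAST a,b → push 27,24. Stack: [27, 24]
BINARY_OP | → 27 | 24 = 27. Stack: [27]
STORE_FAST q → q=27. Stack: []
LOAD_CONST → push 3. Stack: [3]
LOAD_FAST b → push 24. Stack: [3, 24]
BINARY_OP % → 3 % 24 = 3. Stack: [3]
STORE_FAST x → x=3. Stack: []
LOAD_FAST x → push 3. Stack: [3]
LOAD_CONST → push 2. Stack: [3, 2]
BINARY_OP << → 3 << 2 = 12. Stack: [12]
STORE_FAST r → r=12. Stack: []
LOAD_FAST a → push 27. Stack: [27]
LOAD_CONST → push 1. Stack: [27, 1]
BINARY_OP - → 27 - 1 = 26. Stack: [26]
STORE_FAST x → x=26. Stack: []
LOAD_FAST q → push 27. Stack: [27]
LOAD_CONST → push 10. Stack: [27, 10]
BINARY_OP % → 27 % 10 = 7. Stack: [7]
LOAD_CONST → push 3. Stack: [7, 3]
LOAD_FAST r → push 12. Stack: [7, 3, 12]
BINARY_OP % → 3 % 12 = 3. Stack: [7, 3]
BINARY_OP * → 7 * 3 = 21. Stack: [21]
STORE_FAST r → r=21. Stack: []
LOAD_CONST → push 5. Stack: [5]
LOAD_FAST a → push 27. Stack: [5, 27]
BINARY_OP * → 5 * 27 = 135. Stack: [135]
STORE_FAST u → u=135. Stack: []
LOAD_FAST_LOAD_FAST u,r → push 135,21. Stack: [135, 21]
BINARY_OP & → 135 & 21 = 5. Stack: [5]
RETURN_VALUE → return 5.

5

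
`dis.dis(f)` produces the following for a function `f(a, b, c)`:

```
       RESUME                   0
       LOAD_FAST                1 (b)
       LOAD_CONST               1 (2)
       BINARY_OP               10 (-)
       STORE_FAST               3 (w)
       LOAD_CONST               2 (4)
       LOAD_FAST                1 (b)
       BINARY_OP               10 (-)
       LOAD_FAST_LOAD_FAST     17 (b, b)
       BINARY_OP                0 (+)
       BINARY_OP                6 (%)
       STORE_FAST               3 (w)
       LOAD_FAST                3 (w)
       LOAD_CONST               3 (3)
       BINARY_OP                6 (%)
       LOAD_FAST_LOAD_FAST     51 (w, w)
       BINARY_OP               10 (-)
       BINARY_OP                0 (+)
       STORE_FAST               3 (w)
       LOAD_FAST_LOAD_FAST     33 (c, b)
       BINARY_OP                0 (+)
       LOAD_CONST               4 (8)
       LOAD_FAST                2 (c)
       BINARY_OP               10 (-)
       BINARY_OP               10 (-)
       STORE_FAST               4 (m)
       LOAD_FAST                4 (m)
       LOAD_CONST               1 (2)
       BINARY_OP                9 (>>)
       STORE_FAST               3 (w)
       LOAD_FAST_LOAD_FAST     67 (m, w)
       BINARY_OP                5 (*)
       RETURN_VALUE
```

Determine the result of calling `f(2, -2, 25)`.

LOAD_FAST b → push -2. Stack: [-2]
LOAD_CONST → push 2. Stack: [-2, 2]
BINARY_OP - → -2 - 2 = -4. Stack: [-4]
STORE_FAST w → w=-4. Stack: []
LOAD_CONST → push 4. Stack: [4]
LOAD_FAST b → push -2. Stack: [4, -2]
BINARY_OP - → 4 - -2 = 6. Stack: [6]
LOAD_FAST_LOAD_FAST b,b → push -2,-2. Stack: [6, -2, -2]
BINARY_OP + → -2 + -2 = -4. Stack: [6, -4]
BINARY_OP % → 6 % -4 = -2. Stack: [-2]
STORE_FAST w → w=-2. Stack: []
LOAD_FAST w → push -2. Stack: [-2]
LOAD_CONST → push 3. Stack: [-2, 3]
BINARY_OP % → -2 % 3 = 1. Stack: [1]
LOAD_FAST_LOAD_FAST w,w → push -2,-2. Stack: [1, -2, -2]
BINARY_OP - → -2 - -2 = 0. Stack: [1, 0]
BINARY_OP + → 1 + 0 = 1. Stack: [1]
STORE_FAST w → w=1. Stack: []
LOAD_FAST_LOAD_FAST c,b → push 25,-2. Stack: [25, -2]
BINARY_OP + → 25 + -2 = 23. Stack: [23]
LOAD_CONST → push 8. Stack: [23, 8]
LOAD_FAST c → push 25. Stack: [23, 8, 25]
BINARY_OP - → 8 - 25 = -17. Stack: [23, -17]
BINARY_OP - → 23 - -17 = 40. Stack: [40]
STORE_FAST m → m=40. Stack: []
LOAD_FAST m → push 40. Stack: [40]
LOAD_CONST → push 2. Stack: [40, 2]
BINARY_OP >> → 40 >> 2 = 10. Stack: [10]
STORE_FAST w → w=10. Stack: []
LOAD_FAST_LOAD_FAST m,w → push 40,10. Stack: [40, 10]
BINARY_OP * → 40 * 10 = 400. Stack: [400]
RETURN_VALUE → return 400.

400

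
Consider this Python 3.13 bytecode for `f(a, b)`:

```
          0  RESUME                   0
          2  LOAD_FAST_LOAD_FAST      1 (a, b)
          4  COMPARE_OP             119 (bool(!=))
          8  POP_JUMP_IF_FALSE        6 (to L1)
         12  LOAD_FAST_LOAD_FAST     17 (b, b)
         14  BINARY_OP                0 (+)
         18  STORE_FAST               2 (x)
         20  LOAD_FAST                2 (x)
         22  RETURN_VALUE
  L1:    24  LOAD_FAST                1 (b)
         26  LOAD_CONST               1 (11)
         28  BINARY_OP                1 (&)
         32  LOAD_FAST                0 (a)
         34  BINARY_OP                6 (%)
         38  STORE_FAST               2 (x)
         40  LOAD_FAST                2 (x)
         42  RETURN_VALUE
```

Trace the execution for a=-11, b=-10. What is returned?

LOAD_FAST_LOAD_FAST a,b → push -11,-10. Stack: [-11, -10]
COMPARE_OP bool(!=) → -11 vs -10 = True. Stack: [True]
POP_JUMP_IF_FALSE → pop True; no jump. Stack: []
LOAD_FAST_LOAD_FAST b,b → push -10,-10. Stack: [-10, -10]
BINARY_OP + → -10 + -10 = -20. Stack: [-20]
STORE_FAST x → x=-20. Stack: []
LOAD_FAST x → push -20. Stack: [-20]
RETURN_VALUE → return -20.

-20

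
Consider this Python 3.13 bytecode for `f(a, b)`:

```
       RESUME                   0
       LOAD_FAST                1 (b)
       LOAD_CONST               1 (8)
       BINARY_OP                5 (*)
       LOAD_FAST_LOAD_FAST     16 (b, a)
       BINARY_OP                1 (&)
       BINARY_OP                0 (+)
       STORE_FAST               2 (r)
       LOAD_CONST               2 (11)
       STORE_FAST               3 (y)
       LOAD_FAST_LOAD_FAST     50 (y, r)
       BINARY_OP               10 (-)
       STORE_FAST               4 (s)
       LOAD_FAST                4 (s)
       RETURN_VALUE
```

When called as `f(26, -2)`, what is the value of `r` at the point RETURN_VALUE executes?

LOAD_FAST b → push -2. Stack: [-2]
LOAD_CONST → push 8. Stack: [-2, 8]
BINARY_OP * → -2 * 8 = -16. Stack: [-16]
LOAD_FAST_LOAD_FAST b,a → push -2,26. Stack: [-16, -2, 26]
BINARY_OP & → -2 & 26 = 26. Stack: [-16, 26]
BINARY_OP + → -16 + 26 = 10. Stack: [10]
STORE_FAST r → r=10. Stack: []
LOAD_CONST → push 11. Stack: [11]
STORE_FAST y → y=11. Stack: []
LOAD_FAST_LOAD_FAST y,r → push 11,10. Stack: [11, 10]
BINARY_OP - → 11 - 10 = 1. Stack: [1]
STORE_FAST s → s=1. Stack: []
LOAD_FAST s → push 1. Stack: [1]
RETURN_VALUE → return 1.

10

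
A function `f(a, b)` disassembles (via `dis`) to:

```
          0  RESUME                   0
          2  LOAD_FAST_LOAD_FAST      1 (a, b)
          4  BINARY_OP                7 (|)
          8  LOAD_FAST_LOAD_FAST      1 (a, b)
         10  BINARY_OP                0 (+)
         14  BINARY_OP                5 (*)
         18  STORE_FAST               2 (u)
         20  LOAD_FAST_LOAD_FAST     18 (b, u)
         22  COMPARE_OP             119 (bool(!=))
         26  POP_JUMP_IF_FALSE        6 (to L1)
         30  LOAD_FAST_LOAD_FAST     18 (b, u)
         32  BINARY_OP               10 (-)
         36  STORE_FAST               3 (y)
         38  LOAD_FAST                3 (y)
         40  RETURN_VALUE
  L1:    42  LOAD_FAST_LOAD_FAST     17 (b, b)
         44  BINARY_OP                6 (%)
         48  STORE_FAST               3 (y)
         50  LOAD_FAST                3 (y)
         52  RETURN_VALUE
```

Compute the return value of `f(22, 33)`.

-2992

LOAD_FAST_LOAD_FAST a,b → push 22,33. Stack: [22, 33]
BINARY_OP | → 22 | 33 = 55. Stack: [55]
LOAD_FAST_LOAD_FAST a,b → push 22,33. Stack: [55, 22, 33]
BINARY_OP + → 22 + 33 = 55. Stack: [55, 55]
BINARY_OP * → 55 * 55 = 3025. Stack: [3025]
STORE_FAST u → u=3025. Stack: []
LOAD_FAST_LOAD_FAST b,u → push 33,3025. Stack: [33, 3025]
COMPARE_OP bool(!=) → 33 vs 3025 = True. Stack: [True]
POP_JUMP_IF_FALSE → pop True; no jump. Stack: []
LOAD_FAST_LOAD_FAST b,u → push 33,3025. Stack: [33, 3025]
BINARY_OP - → 33 - 3025 = -2992. Stack: [-2992]
STORE_FAST y → y=-2992. Stack: []
LOAD_FAST y → push -2992. Stack: [-2992]
RETURN_VALUE → return -2992.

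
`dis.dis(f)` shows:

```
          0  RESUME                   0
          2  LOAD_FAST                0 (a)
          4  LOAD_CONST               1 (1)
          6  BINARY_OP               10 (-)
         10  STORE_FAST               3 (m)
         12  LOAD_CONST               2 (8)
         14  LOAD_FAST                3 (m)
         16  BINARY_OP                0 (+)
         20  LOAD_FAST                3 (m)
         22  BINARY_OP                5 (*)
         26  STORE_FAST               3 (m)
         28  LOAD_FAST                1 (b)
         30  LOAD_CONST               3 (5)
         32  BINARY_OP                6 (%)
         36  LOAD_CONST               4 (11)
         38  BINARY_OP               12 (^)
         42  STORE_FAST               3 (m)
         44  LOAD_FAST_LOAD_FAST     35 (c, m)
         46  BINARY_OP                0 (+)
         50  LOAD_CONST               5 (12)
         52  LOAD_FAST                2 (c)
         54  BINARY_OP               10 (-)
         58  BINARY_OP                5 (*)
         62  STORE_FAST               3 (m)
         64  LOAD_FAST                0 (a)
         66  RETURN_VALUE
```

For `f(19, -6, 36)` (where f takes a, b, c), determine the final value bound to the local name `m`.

-1224

LOAD_FAST a → push 19. Stack: [19]
LOAD_CONST → push 1. Stack: [19, 1]
BINARY_OP - → 19 - 1 = 18. Stack: [18]
STORE_FAST m → m=18. Stack: []
LOAD_CONST → push 8. Stack: [8]
LOAD_FAST m → push 18. Stack: [8, 18]
BINARY_OP + → 8 + 18 = 26. Stack: [26]
LOAD_FAST m → push 18. Stack: [26, 18]
BINARY_OP * → 26 * 18 = 468. Stack: [468]
STORE_FAST m → m=468. Stack: []
LOAD_FAST b → push -6. Stack: [-6]
LOAD_CONST → push 5. Stack: [-6, 5]
BINARY_OP % → -6 % 5 = 4. Stack: [4]
LOAD_CONST → push 11. Stack: [4, 11]
BINARY_OP ^ → 4 ^ 11 = 15. Stack: [15]
STORE_FAST m → m=15. Stack: []
LOAD_FAST_LOAD_FAST c,m → push 36,15. Stack: [36, 15]
BINARY_OP + → 36 + 15 = 51. Stack: [51]
LOAD_CONST → push 12. Stack: [51, 12]
LOAD_FAST c → push 36. Stack: [51, 12, 36]
BINARY_OP - → 12 - 36 = -24. Stack: [51, -24]
BINARY_OP * → 51 * -24 = -1224. Stack: [-1224]
STORE_FAST m → m=-1224. Stack: []
LOAD_FAST a → push 19. Stack: [19]
RETURN_VALUE → return 19.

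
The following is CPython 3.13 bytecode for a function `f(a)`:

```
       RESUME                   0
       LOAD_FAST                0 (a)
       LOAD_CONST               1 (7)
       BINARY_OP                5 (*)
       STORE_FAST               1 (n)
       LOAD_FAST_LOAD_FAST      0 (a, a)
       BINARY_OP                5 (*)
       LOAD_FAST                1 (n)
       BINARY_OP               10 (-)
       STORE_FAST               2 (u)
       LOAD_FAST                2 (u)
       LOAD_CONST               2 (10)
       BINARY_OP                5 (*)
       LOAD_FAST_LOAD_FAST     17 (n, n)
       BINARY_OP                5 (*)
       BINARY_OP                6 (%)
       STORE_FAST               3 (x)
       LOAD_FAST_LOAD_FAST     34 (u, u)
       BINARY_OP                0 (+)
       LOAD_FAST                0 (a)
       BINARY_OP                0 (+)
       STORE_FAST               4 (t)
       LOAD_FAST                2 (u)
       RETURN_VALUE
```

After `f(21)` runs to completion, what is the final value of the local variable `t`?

609

LOAD_FAST a → push 21. Stack: [21]
LOAD_CONST → push 7. Stack: [21, 7]
BINARY_OP * → 21 * 7 = 147. Stack: [147]
STORE_FAST n → n=147. Stack: []
LOAD_FAST_LOAD_FAST a,a → push 21,21. Stack: [21, 21]
BINARY_OP * → 21 * 21 = 441. Stack: [441]
LOAD_FAST n → push 147. Stack: [441, 147]
BINARY_OP - → 441 - 147 = 294. Stack: [294]
STORE_FAST u → u=294. Stack: []
LOAD_FAST u → push 294. Stack: [294]
LOAD_CONST → push 10. Stack: [294, 10]
BINARY_OP * → 294 * 10 = 2940. Stack: [2940]
LOAD_FAST_LOAD_FAST n,n → push 147,147. Stack: [2940, 147, 147]
BINARY_OP * → 147 * 147 = 21609. Stack: [2940, 21609]
BINARY_OP % → 2940 % 21609 = 2940. Stack: [2940]
STORE_FAST x → x=2940. Stack: []
LOAD_FAST_LOAD_FAST u,u → push 294,294. Stack: [294, 294]
BINARY_OP + → 294 + 294 = 588. Stack: [588]
LOAD_FAST a → push 21. Stack: [588, 21]
BINARY_OP + → 588 + 21 = 609. Stack: [609]
STORE_FAST t → t=609. Stack: []
LOAD_FAST u → push 294. Stack: [294]
RETURN_VALUE → return 294.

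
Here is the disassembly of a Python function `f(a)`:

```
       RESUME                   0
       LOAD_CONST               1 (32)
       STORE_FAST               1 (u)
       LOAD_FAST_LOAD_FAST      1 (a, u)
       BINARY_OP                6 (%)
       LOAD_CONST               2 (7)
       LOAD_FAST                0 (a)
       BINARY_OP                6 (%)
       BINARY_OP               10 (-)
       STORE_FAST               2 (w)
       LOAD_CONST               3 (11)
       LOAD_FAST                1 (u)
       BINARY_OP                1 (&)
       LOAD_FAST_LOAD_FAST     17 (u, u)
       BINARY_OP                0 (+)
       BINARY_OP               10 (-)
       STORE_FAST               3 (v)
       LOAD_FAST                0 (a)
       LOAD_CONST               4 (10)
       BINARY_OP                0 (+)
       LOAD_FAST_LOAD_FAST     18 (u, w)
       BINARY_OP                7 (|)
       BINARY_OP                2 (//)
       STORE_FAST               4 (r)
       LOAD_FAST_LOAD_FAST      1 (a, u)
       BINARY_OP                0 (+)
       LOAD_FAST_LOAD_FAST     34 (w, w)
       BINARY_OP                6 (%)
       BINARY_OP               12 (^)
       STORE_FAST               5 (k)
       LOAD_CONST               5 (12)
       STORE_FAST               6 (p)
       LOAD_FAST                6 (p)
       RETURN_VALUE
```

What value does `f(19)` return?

12

LOAD_CONST → push 32. Stack: [32]
STORE_FAST u → u=32. Stack: []
LOAD_FAST_LOAD_FAST a,u → push 19,32. Stack: [19, 32]
BINARY_OP % → 19 % 32 = 19. Stack: [19]
LOAD_CONST → push 7. Stack: [19, 7]
LOAD_FAST a → push 19. Stack: [19, 7, 19]
BINARY_OP % → 7 % 19 = 7. Stack: [19, 7]
BINARY_OP - → 19 - 7 = 12. Stack: [12]
STORE_FAST w → w=12. Stack: []
LOAD_CONST → push 11. Stack: [11]
LOAD_FAST u → push 32. Stack: [11, 32]
BINARY_OP & → 11 & 32 = 0. Stack: [0]
LOAD_FAST_LOAD_FAST u,u → push 32,32. Stack: [0, 32, 32]
BINARY_OP + → 32 + 32 = 64. Stack: [0, 64]
BINARY_OP - → 0 - 64 = -64. Stack: [-64]
STORE_FAST v → v=-64. Stack: []
LOAD_FAST a → push 19. Stack: [19]
LOAD_CONST → push 10. Stack: [19, 10]
BINARY_OP + → 19 + 10 = 29. Stack: [29]
LOAD_FAST_LOAD_FAST u,w → push 32,12. Stack: [29, 32, 12]
BINARY_OP | → 32 | 12 = 44. Stack: [29, 44]
BINARY_OP // → 29 // 44 = 0. Stack: [0]
STORE_FAST r → r=0. Stack: []
LOAD_FAST_LOAD_FAST a,u → push 19,32. Stack: [19, 32]
BINARY_OP + → 19 + 32 = 51. Stack: [51]
LOAD_FAST_LOAD_FAST w,w → push 12,12. Stack: [51, 12, 12]
BINARY_OP % → 12 % 12 = 0. Stack: [51, 0]
BINARY_OP ^ → 51 ^ 0 = 51. Stack: [51]
STORE_FAST k → k=51. Stack: []
LOAD_CONST → push 12. Stack: [12]
STORE_FAST p → p=12. Stack: []
LOAD_FAST p → push 12. Stack: [12]
RETURN_VALUE → return 12.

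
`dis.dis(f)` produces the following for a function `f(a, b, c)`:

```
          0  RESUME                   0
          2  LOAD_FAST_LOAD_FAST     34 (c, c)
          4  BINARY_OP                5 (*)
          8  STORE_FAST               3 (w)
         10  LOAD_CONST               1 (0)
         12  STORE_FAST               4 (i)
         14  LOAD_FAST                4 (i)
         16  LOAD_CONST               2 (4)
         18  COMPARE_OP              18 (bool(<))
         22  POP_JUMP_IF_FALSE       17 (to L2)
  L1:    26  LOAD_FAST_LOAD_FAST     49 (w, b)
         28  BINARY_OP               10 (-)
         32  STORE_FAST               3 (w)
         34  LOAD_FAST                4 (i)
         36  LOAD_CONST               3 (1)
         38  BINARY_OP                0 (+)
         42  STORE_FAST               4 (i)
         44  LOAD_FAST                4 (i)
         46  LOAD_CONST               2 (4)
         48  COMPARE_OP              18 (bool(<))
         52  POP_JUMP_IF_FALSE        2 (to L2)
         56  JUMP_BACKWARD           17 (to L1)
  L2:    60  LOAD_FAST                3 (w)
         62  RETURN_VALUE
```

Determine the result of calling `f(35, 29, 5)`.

-91

LOAD_FAST_LOAD_FAST c,c → push 5,5. Stack: [5, 5]
BINARY_OP * → 5 * 5 = 25. Stack: [25]
STORE_FAST w → w=25. Stack: []
LOAD_CONST → push 0. Stack: [0]
STORE_FAST i → i=0. Stack: []
LOAD_FAST i → push 0. Stack: [0]
LOAD_CONST → push 4. Stack: [0, 4]
COMPARE_OP bool(<) → 0 vs 4 = True. Stack: [True]
POP_JUMP_IF_FALSE → pop True; no jump. Stack: []
LOAD_FAST_LOAD_FAST w,b → push 25,29. Stack: [25, 29]
BINARY_OP - → 25 - 29 = -4. Stack: [-4]
STORE_FAST w → w=-4. Stack: []
LOAD_FAST i → push 0. Stack: [0]
LOAD_CONST → push 1. Stack: [0, 1]
BINARY_OP + → 0 + 1 = 1. Stack: [1]
STORE_FAST i → i=1. Stack: []
LOAD_FAST i → push 1. Stack: [1]
LOAD_CONST → push 4. Stack: [1, 4]
COMPARE_OP bool(<) → 1 vs 4 = True. Stack: [True]
POP_JUMP_IF_FALSE → pop True; no jump. Stack: []
LOAD_FAST_LOAD_FAST w,b → push -4,29. Stack: [-4, 29]
BINARY_OP - → -4 - 29 = -33. Stack: [-33]
STORE_FAST w → w=-33. Stack: []
LOAD_FAST i → push 1. Stack: [1]
LOAD_CONST → push 1. Stack: [1, 1]
BINARY_OP + → 1 + 1 = 2. Stack: [2]
STORE_FAST i → i=2. Stack: []
LOAD_FAST i → push 2. Stack: [2]
LOAD_CONST → push 4. Stack: [2, 4]
COMPARE_OP bool(<) → 2 vs 4 = True. Stack: [True]
POP_JUMP_IF_FALSE → pop True; no jump. Stack: []
LOAD_FAST_LOAD_FAST w,b → push -33,29. Stack: [-33, 29]
BINARY_OP - → -33 - 29 = -62. Stack: [-62]
STORE_FAST w → w=-62. Stack: []
LOAD_FAST i → push 2. Stack: [2]
LOAD_CONST → push 1. Stack: [2, 1]
BINARY_OP + → 2 + 1 = 3. Stack: [3]
STORE_FAST i → i=3. Stack: []
LOAD_FAST i → push 3. Stack: [3]
LOAD_CONST → push 4. Stack: [3, 4]
COMPARE_OP bool(<) → 3 vs 4 = True. Stack: [True]
POP_JUMP_IF_FALSE → pop True; no jump. Stack: []
LOAD_FAST_LOAD_FAST w,b → push -62,29. Stack: [-62, 29]
BINARY_OP - → -62 - 29 = -91. Stack: [-91]
STORE_FAST w → w=-91. Stack: []
LOAD_FAST i → push 3. Stack: [3]
LOAD_CONST → push 1. Stack: [3, 1]
BINARY_OP + → 3 + 1 = 4. Stack: [4]
STORE_FAST i → i=4. Stack: []
LOAD_FAST i → push 4. Stack: [4]
LOAD_CONST → push 4. Stack: [4, 4]
COMPARE_OP bool(<) → 4 vs 4 = False. Stack: [False]
POP_JUMP_IF_FALSE → pop False; jump. Stack: []
LOAD_FAST w → push -91. Stack: [-91]
RETURN_VALUE → return -91.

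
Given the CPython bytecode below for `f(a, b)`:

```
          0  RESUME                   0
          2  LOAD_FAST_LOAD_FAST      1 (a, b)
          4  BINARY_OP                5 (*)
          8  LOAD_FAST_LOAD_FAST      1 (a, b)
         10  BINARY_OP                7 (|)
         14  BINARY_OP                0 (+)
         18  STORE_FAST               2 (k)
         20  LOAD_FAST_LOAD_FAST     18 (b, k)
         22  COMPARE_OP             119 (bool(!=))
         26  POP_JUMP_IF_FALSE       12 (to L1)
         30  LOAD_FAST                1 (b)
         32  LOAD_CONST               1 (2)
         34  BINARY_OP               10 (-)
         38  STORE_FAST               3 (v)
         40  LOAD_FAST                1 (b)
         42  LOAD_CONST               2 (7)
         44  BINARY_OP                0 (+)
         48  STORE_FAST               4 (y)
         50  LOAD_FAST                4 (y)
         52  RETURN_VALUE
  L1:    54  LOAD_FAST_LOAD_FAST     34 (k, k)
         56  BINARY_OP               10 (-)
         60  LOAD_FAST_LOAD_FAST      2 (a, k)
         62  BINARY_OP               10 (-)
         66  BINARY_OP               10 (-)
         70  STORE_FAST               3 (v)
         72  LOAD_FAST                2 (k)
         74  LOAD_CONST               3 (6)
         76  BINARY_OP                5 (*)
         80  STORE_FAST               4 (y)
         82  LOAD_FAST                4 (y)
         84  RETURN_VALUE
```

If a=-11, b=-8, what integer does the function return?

-1

LOAD_FAST_LOAD_FAST a,b → push -11,-8. Stack: [-11, -8]
BINARY_OP * → -11 * -8 = 88. Stack: [88]
LOAD_FAST_LOAD_FAST a,b → push -11,-8. Stack: [88, -11, -8]
BINARY_OP | → -11 | -8 = -3. Stack: [88, -3]
BINARY_OP + → 88 + -3 = 85. Stack: [85]
STORE_FAST k → k=85. Stack: []
LOAD_FAST_LOAD_FAST b,k → push -8,85. Stack: [-8, 85]
COMPARE_OP bool(!=) → -8 vs 85 = True. Stack: [True]
POP_JUMP_IF_FALSE → pop True; no jump. Stack: []
LOAD_FAST b → push -8. Stack: [-8]
LOAD_CONST → push 2. Stack: [-8, 2]
BINARY_OP - → -8 - 2 = -10. Stack: [-10]
STORE_FAST v → v=-10. Stack: []
LOAD_FAST b → push -8. Stack: [-8]
LOAD_CONST → push 7. Stack: [-8, 7]
BINARY_OP + → -8 + 7 = -1. Stack: [-1]
STORE_FAST y → y=-1. Stack: []
LOAD_FAST y → push -1. Stack: [-1]
RETURN_VALUE → return -1.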